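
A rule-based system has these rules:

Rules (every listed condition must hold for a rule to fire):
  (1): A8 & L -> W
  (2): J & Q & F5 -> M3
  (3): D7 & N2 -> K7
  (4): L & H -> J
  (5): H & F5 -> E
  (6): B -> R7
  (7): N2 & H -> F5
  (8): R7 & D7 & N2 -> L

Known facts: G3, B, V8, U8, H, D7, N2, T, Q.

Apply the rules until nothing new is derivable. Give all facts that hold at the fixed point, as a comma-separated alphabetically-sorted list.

Round 1 fires (3), (6), (7), giving K7, R7, F5.
Round 2 fires (5), (8), giving E, L.
Round 3 fires (4), giving J.
Round 4 fires (2), giving M3.

B, D7, E, F5, G3, H, J, K7, L, M3, N2, Q, R7, T, U8, V8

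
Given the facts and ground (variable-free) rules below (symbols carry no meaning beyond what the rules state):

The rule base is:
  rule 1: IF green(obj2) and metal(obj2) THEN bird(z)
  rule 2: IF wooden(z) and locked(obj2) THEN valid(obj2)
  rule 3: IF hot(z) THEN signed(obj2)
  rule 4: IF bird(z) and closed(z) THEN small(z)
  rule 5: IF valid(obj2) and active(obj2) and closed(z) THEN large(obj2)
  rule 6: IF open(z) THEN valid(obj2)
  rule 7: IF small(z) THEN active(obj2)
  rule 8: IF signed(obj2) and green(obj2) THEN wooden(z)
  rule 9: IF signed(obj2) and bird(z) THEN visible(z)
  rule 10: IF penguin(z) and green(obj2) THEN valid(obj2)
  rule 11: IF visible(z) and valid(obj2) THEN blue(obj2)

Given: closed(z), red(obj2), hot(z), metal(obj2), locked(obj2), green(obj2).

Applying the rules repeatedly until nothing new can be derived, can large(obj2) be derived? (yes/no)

yes

[1] rule 1 [IF green(obj2) and metal(obj2) THEN bird(z)]; rule 3 [IF hot(z) THEN signed(obj2)]. ⇒ new: bird(z), signed(obj2).
[2] rule 4 [IF bird(z) and closed(z) THEN small(z)]; rule 8 [IF signed(obj2) and green(obj2) THEN wooden(z)]; rule 9 [IF signed(obj2) and bird(z) THEN visible(z)]. ⇒ new: small(z), wooden(z), visible(z).
[3] rule 2 [IF wooden(z) and locked(obj2) THEN valid(obj2)]; rule 7 [IF small(z) THEN active(obj2)]. ⇒ new: valid(obj2), active(obj2).
[4] rule 5 [IF valid(obj2) and active(obj2) and closed(z) THEN large(obj2)]; rule 11 [IF visible(z) and valid(obj2) THEN blue(obj2)]. ⇒ new: large(obj2), blue(obj2).
large(obj2) appears in round 4, so it is derivable.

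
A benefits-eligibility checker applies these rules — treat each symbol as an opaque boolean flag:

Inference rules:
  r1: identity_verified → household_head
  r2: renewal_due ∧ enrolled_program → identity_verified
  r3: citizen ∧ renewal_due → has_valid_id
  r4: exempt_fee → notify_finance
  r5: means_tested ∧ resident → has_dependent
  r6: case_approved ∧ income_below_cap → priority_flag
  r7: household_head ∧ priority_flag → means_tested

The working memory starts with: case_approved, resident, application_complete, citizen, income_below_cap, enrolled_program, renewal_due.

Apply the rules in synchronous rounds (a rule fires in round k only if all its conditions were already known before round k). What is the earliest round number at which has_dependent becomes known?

Round 1: r2 [renewal_due ∧ enrolled_program → identity_verified]; r3 [citizen ∧ renewal_due → has_valid_id]; r6 [case_approved ∧ income_below_cap → priority_flag]. New: identity_verified, has_valid_id, priority_flag.
Round 2: r1 [identity_verified → household_head]. New: household_head.
Round 3: r7 [household_head ∧ priority_flag → means_tested]. New: means_tested.
Round 4: r5 [means_tested ∧ resident → has_dependent]. New: has_dependent.
has_dependent first appears in round 4.

4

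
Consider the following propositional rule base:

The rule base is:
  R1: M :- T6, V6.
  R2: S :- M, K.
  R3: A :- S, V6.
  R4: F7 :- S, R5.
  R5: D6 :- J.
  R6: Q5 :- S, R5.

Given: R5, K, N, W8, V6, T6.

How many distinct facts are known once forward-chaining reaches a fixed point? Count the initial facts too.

[1] R1 [M :- T6, V6.]. ⇒ new: M.
[2] R2 [S :- M, K.]. ⇒ new: S.
[3] R3 [A :- S, V6.]; R4 [F7 :- S, R5.]; R6 [Q5 :- S, R5.]. ⇒ new: A, F7, Q5.
Closure: {A, F7, K, M, N, Q5, R5, S, T6, V6, W8} — 11 facts.

11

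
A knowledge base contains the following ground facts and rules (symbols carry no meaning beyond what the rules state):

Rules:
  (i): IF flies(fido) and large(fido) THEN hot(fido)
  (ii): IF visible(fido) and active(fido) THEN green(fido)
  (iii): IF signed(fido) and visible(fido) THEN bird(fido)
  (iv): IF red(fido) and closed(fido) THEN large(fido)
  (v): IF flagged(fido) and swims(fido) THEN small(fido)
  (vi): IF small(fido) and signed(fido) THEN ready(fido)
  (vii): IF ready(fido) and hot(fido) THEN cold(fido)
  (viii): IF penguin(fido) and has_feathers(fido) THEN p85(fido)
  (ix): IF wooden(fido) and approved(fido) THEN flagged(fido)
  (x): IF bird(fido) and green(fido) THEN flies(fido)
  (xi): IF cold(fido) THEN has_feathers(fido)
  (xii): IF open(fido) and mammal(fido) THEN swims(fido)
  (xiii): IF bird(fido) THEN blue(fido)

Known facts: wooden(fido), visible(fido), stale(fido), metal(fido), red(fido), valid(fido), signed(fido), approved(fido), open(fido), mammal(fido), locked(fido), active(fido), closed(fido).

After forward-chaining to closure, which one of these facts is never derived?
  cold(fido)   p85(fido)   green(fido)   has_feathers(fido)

p85(fido)

Round 1: (ii) [IF visible(fido) and active(fido) THEN green(fido)]; (iii) [IF signed(fido) and visible(fido) THEN bird(fido)]; (iv) [IF red(fido) and closed(fido) THEN large(fido)]; (ix) [IF wooden(fido) and approved(fido) THEN flagged(fido)]; (xii) [IF open(fido) and mammal(fido) THEN swims(fido)]. Adds green(fido), bird(fido), large(fido), flagged(fido), swims(fido).
Round 2: (v) [IF flagged(fido) and swims(fido) THEN small(fido)]; (x) [IF bird(fido) and green(fido) THEN flies(fido)]; (xiii) [IF bird(fido) THEN blue(fido)]. Adds small(fido), flies(fido), blue(fido).
Round 3: (i) [IF flies(fido) and large(fido) THEN hot(fido)]; (vi) [IF small(fido) and signed(fido) THEN ready(fido)]. Adds hot(fido), ready(fido).
Round 4: (vii) [IF ready(fido) and hot(fido) THEN cold(fido)]. Adds cold(fido).
Round 5: (xi) [IF cold(fido) THEN has_feathers(fido)]. Adds has_feathers(fido).
Derived: has_feathers(fido) (round 5), green(fido) (round 1), cold(fido) (round 4). p85(fido) never appears in any round.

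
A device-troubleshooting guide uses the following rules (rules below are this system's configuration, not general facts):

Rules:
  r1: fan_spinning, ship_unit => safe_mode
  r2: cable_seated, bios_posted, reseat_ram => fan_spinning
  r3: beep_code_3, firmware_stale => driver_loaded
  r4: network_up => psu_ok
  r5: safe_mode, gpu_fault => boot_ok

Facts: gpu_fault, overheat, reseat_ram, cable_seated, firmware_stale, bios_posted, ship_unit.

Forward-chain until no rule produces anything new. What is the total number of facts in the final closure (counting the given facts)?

10

Round 1: r2 [cable_seated, bios_posted, reseat_ram => fan_spinning]. Adds fan_spinning.
Round 2: r1 [fan_spinning, ship_unit => safe_mode]. Adds safe_mode.
Round 3: r5 [safe_mode, gpu_fault => boot_ok]. Adds boot_ok.
Closure: {bios_posted, boot_ok, cable_seated, fan_spinning, firmware_stale, gpu_fault, overheat, reseat_ram, safe_mode, ship_unit} — 10 facts.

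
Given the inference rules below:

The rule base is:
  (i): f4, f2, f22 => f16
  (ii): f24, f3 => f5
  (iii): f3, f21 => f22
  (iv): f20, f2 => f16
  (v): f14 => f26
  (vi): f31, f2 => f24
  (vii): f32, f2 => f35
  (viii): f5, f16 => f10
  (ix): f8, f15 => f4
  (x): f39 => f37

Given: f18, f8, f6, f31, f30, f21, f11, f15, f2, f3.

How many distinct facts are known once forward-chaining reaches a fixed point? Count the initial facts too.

16

Round 1 fires (iii), (vi), (ix), giving f22, f24, f4.
Round 2 fires (i), (ii), giving f16, f5.
Round 3 fires (viii), giving f10.
Closure: {f10, f11, f15, f16, f18, f2, f21, f22, f24, f3, f30, f31, f4, f5, f6, f8} — 16 facts.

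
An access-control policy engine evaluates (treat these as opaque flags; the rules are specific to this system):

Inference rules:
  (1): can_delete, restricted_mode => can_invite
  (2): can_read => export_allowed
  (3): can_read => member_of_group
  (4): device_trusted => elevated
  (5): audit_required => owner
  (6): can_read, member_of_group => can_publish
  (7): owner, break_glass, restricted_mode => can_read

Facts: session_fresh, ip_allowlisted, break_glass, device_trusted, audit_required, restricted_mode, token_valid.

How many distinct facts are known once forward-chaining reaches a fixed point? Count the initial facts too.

[1] (4) [device_trusted => elevated]; (5) [audit_required => owner]. ⇒ new: elevated, owner.
[2] (7) [owner, break_glass, restricted_mode => can_read]. ⇒ new: can_read.
[3] (2) [can_read => export_allowed]; (3) [can_read => member_of_group]. ⇒ new: export_allowed, member_of_group.
[4] (6) [can_read, member_of_group => can_publish]. ⇒ new: can_publish.
Closure: {audit_required, break_glass, can_publish, can_read, device_trusted, elevated, export_allowed, ip_allowlisted, member_of_group, owner, restricted_mode, session_fresh, token_valid} — 13 facts.

13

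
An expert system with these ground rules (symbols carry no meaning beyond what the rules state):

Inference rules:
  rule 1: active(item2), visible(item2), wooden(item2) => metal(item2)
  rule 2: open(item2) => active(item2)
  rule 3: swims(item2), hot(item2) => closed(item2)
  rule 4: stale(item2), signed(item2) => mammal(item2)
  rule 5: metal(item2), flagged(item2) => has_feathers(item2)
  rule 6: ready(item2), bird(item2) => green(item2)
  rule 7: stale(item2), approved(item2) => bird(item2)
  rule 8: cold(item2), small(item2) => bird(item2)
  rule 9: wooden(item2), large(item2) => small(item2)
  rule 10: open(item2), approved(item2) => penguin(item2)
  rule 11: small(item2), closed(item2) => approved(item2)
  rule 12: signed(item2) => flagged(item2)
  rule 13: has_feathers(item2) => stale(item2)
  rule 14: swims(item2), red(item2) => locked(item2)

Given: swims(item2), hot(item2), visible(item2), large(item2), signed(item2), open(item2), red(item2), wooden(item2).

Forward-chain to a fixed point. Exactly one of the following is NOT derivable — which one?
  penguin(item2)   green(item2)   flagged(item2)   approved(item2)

[1] rule 2 [open(item2) => active(item2)]; rule 3 [swims(item2), hot(item2) => closed(item2)]; rule 9 [wooden(item2), large(item2) => small(item2)]; rule 12 [signed(item2) => flagged(item2)]; rule 14 [swims(item2), red(item2) => locked(item2)]. ⇒ new: active(item2), closed(item2), small(item2), flagged(item2), locked(item2).
[2] rule 1 [active(item2), visible(item2), wooden(item2) => metal(item2)]; rule 11 [small(item2), closed(item2) => approved(item2)]. ⇒ new: metal(item2), approved(item2).
[3] rule 5 [metal(item2), flagged(item2) => has_feathers(item2)]; rule 10 [open(item2), approved(item2) => penguin(item2)]. ⇒ new: has_feathers(item2), penguin(item2).
[4] rule 13 [has_feathers(item2) => stale(item2)]. ⇒ new: stale(item2).
[5] rule 4 [stale(item2), signed(item2) => mammal(item2)]; rule 7 [stale(item2), approved(item2) => bird(item2)]. ⇒ new: mammal(item2), bird(item2).
Derived: penguin(item2) (round 3), flagged(item2) (round 1), approved(item2) (round 2). green(item2) never appears in any round.

green(item2)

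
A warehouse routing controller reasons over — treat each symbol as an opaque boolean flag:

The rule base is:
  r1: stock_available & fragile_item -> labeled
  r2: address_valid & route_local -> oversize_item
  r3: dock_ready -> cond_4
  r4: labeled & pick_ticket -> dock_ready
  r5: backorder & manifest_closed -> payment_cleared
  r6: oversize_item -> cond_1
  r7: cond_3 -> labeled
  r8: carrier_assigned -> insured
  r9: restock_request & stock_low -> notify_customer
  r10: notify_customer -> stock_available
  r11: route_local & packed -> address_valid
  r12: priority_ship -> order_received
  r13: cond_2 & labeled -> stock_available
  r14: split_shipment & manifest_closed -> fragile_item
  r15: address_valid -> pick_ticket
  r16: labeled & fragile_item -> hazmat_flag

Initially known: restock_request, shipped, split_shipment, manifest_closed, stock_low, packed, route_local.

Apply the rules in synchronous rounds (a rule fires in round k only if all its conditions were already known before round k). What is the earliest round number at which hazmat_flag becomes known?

4

Round 1: r9 [restock_request & stock_low -> notify_customer]; r11 [route_local & packed -> address_valid]; r14 [split_shipment & manifest_closed -> fragile_item]. Adds notify_customer, address_valid, fragile_item.
Round 2: r2 [address_valid & route_local -> oversize_item]; r10 [notify_customer -> stock_available]; r15 [address_valid -> pick_ticket]. Adds oversize_item, stock_available, pick_ticket.
Round 3: r1 [stock_available & fragile_item -> labeled]; r6 [oversize_item -> cond_1]. Adds labeled, cond_1.
Round 4: r4 [labeled & pick_ticket -> dock_ready]; r16 [labeled & fragile_item -> hazmat_flag]. Adds dock_ready, hazmat_flag.
hazmat_flag first appears in round 4.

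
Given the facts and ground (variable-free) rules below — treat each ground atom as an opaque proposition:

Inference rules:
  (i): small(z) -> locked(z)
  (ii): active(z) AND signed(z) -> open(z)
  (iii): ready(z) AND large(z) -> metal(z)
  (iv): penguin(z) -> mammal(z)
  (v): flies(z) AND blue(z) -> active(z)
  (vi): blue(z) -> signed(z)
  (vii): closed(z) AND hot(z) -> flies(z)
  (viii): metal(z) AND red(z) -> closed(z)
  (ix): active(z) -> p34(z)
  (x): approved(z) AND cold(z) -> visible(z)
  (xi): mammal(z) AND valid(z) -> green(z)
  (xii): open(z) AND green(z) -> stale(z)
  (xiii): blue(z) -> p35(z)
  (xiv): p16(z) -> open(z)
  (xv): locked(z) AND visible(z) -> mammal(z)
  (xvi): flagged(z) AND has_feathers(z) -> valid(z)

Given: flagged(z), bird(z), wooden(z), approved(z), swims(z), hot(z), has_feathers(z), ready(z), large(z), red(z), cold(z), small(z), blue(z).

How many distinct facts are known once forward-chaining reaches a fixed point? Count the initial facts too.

27

Round 1 fires (i), (iii), (vi), (x), (xiii), (xvi), giving locked(z), metal(z), signed(z), visible(z), p35(z), valid(z).
Round 2 fires (viii), (xv), giving closed(z), mammal(z).
Round 3 fires (vii), (xi), giving flies(z), green(z).
Round 4 fires (v), giving active(z).
Round 5 fires (ii), (ix), giving open(z), p34(z).
Round 6 fires (xii), giving stale(z).
Closure: {active(z), approved(z), bird(z), blue(z), closed(z), cold(z), flagged(z), flies(z), green(z), has_feathers(z), hot(z), large(z), locked(z), mammal(z), metal(z), open(z), p34(z), p35(z), ready(z), red(z), signed(z), small(z), stale(z), swims(z), valid(z), visible(z), wooden(z)} — 27 facts.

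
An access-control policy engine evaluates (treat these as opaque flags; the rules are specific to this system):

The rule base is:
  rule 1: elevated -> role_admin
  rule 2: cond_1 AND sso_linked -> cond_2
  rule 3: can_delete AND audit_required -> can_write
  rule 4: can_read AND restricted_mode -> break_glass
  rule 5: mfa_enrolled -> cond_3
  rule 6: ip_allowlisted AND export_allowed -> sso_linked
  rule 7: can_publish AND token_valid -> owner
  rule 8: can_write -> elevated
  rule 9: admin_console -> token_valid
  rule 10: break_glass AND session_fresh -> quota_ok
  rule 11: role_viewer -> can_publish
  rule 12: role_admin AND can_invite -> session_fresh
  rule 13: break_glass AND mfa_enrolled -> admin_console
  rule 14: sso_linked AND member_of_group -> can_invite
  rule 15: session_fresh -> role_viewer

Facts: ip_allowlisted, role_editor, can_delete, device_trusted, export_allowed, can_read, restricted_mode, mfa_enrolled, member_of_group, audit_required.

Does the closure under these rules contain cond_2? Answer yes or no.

Round 1: rule 3 [can_delete AND audit_required -> can_write]; rule 4 [can_read AND restricted_mode -> break_glass]; rule 5 [mfa_enrolled -> cond_3]; rule 6 [ip_allowlisted AND export_allowed -> sso_linked]. Adds can_write, break_glass, cond_3, sso_linked.
Round 2: rule 8 [can_write -> elevated]; rule 13 [break_glass AND mfa_enrolled -> admin_console]; rule 14 [sso_linked AND member_of_group -> can_invite]. Adds elevated, admin_console, can_invite.
Round 3: rule 1 [elevated -> role_admin]; rule 9 [admin_console -> token_valid]. Adds role_admin, token_valid.
Round 4: rule 12 [role_admin AND can_invite -> session_fresh]. Adds session_fresh.
Round 5: rule 10 [break_glass AND session_fresh -> quota_ok]; rule 15 [session_fresh -> role_viewer]. Adds quota_ok, role_viewer.
Round 6: rule 11 [role_viewer -> can_publish]. Adds can_publish.
Round 7: rule 7 [can_publish AND token_valid -> owner]. Adds owner.
Fixed point reached. cond_2 is concluded only by rule 2; rule 2 needs cond_1 (never derived).

no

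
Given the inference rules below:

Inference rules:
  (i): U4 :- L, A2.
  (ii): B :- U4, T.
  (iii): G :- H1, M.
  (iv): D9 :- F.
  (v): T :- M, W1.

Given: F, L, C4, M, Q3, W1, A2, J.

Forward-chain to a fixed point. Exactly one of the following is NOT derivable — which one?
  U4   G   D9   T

G

Round 1: (i) [U4 :- L, A2.]; (iv) [D9 :- F.]; (v) [T :- M, W1.]. Adds U4, D9, T.
Round 2: (ii) [B :- U4, T.]. Adds B.
Derived: T (round 1), D9 (round 1), U4 (round 1). G never appears in any round.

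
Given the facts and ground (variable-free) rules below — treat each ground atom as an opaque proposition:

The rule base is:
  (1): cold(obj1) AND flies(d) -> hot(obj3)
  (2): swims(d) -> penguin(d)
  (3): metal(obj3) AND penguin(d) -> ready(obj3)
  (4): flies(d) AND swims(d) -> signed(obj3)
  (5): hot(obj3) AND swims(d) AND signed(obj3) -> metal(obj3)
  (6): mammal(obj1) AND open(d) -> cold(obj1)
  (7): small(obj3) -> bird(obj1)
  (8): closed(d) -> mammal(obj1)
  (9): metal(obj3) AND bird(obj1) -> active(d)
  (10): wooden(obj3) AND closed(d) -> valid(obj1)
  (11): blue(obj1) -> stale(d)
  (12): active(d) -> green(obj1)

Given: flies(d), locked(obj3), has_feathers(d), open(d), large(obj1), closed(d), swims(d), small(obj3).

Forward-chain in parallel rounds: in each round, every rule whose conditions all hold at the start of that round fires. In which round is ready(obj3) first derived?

5

[1] (2) [swims(d) -> penguin(d)]; (4) [flies(d) AND swims(d) -> signed(obj3)]; (7) [small(obj3) -> bird(obj1)]; (8) [closed(d) -> mammal(obj1)]. ⇒ new: penguin(d), signed(obj3), bird(obj1), mammal(obj1).
[2] (6) [mammal(obj1) AND open(d) -> cold(obj1)]. ⇒ new: cold(obj1).
[3] (1) [cold(obj1) AND flies(d) -> hot(obj3)]. ⇒ new: hot(obj3).
[4] (5) [hot(obj3) AND swims(d) AND signed(obj3) -> metal(obj3)]. ⇒ new: metal(obj3).
[5] (3) [metal(obj3) AND penguin(d) -> ready(obj3)]; (9) [metal(obj3) AND bird(obj1) -> active(d)]. ⇒ new: ready(obj3), active(d).
ready(obj3) first appears in round 5.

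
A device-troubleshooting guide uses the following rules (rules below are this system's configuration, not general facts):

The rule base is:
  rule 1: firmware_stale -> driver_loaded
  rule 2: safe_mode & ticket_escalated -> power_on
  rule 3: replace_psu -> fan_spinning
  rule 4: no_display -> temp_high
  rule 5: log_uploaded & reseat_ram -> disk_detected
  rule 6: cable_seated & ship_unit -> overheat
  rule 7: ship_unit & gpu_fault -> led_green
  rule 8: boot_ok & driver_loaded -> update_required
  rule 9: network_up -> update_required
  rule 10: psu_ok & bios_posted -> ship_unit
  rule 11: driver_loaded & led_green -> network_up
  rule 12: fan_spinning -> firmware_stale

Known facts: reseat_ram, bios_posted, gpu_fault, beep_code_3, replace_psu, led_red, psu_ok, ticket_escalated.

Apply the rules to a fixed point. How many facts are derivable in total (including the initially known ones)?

[1] rule 3 [replace_psu -> fan_spinning]; rule 10 [psu_ok & bios_posted -> ship_unit]. ⇒ new: fan_spinning, ship_unit.
[2] rule 7 [ship_unit & gpu_fault -> led_green]; rule 12 [fan_spinning -> firmware_stale]. ⇒ new: led_green, firmware_stale.
[3] rule 1 [firmware_stale -> driver_loaded]. ⇒ new: driver_loaded.
[4] rule 11 [driver_loaded & led_green -> network_up]. ⇒ new: network_up.
[5] rule 9 [network_up -> update_required]. ⇒ new: update_required.
Closure: {beep_code_3, bios_posted, driver_loaded, fan_spinning, firmware_stale, gpu_fault, led_green, led_red, network_up, psu_ok, replace_psu, reseat_ram, ship_unit, ticket_escalated, update_required} — 15 facts.

15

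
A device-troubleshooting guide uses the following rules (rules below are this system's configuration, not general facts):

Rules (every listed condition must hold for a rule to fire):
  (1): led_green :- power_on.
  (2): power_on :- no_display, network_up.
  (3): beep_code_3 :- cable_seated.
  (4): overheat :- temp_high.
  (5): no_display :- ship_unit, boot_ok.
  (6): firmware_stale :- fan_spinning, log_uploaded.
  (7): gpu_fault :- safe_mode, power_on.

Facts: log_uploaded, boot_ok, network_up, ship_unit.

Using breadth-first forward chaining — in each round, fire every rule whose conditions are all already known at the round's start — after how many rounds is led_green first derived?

3

Round 1: (5) [no_display :- ship_unit, boot_ok.]. Adds no_display.
Round 2: (2) [power_on :- no_display, network_up.]. Adds power_on.
Round 3: (1) [led_green :- power_on.]. Adds led_green.
led_green first appears in round 3.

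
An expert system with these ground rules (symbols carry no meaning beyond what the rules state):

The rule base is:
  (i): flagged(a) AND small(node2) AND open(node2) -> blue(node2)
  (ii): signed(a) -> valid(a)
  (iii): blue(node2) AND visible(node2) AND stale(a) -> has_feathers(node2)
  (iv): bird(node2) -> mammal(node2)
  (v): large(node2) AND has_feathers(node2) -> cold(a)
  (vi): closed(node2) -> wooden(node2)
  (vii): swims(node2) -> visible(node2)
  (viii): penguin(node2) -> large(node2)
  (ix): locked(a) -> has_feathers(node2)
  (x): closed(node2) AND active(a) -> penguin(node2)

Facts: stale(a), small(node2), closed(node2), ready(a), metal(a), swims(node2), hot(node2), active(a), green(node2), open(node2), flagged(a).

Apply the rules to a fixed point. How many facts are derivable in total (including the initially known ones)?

18

Round 1: (i) [flagged(a) AND small(node2) AND open(node2) -> blue(node2)]; (vi) [closed(node2) -> wooden(node2)]; (vii) [swims(node2) -> visible(node2)]; (x) [closed(node2) AND active(a) -> penguin(node2)]. Adds blue(node2), wooden(node2), visible(node2), penguin(node2).
Round 2: (iii) [blue(node2) AND visible(node2) AND stale(a) -> has_feathers(node2)]; (viii) [penguin(node2) -> large(node2)]. Adds has_feathers(node2), large(node2).
Round 3: (v) [large(node2) AND has_feathers(node2) -> cold(a)]. Adds cold(a).
Closure: {active(a), blue(node2), closed(node2), cold(a), flagged(a), green(node2), has_feathers(node2), hot(node2), large(node2), metal(a), open(node2), penguin(node2), ready(a), small(node2), stale(a), swims(node2), visible(node2), wooden(node2)} — 18 facts.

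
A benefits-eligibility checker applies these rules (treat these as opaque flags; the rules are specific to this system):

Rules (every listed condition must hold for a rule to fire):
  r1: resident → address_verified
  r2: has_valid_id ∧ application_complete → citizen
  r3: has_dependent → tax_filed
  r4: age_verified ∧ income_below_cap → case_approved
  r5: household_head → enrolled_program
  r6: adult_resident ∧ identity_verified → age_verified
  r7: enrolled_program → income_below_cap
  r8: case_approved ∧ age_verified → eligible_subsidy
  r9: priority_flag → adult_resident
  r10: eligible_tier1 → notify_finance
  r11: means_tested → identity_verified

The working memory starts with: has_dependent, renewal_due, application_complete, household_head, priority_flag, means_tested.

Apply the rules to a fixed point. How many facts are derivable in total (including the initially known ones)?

Round 1 — r3, r5, r9, r11, derive tax_filed, enrolled_program, adult_resident, identity_verified.
Round 2 — r6, r7, derive age_verified, income_below_cap.
Round 3 — r4, derive case_approved.
Round 4 — r8, derive eligible_subsidy.
Closure: {adult_resident, age_verified, application_complete, case_approved, eligible_subsidy, enrolled_program, has_dependent, household_head, identity_verified, income_below_cap, means_tested, priority_flag, renewal_due, tax_filed} — 14 facts.

14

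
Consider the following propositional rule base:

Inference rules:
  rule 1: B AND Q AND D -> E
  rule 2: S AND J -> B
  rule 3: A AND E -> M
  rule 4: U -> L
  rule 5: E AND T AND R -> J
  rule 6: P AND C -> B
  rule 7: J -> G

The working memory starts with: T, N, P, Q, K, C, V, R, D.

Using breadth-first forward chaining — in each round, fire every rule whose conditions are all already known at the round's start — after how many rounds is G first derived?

Round 1: rule 6 [P AND C -> B]. Adds B.
Round 2: rule 1 [B AND Q AND D -> E]. Adds E.
Round 3: rule 5 [E AND T AND R -> J]. Adds J.
Round 4: rule 7 [J -> G]. Adds G.
G first appears in round 4.

4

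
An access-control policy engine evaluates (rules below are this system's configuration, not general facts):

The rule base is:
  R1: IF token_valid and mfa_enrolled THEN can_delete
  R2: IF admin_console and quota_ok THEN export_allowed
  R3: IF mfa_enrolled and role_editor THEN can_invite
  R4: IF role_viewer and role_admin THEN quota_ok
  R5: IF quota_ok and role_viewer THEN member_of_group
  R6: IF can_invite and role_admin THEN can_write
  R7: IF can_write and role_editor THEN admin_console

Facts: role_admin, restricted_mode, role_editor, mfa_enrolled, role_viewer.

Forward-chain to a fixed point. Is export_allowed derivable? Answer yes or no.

[1] R3 [IF mfa_enrolled and role_editor THEN can_invite]; R4 [IF role_viewer and role_admin THEN quota_ok]. ⇒ new: can_invite, quota_ok.
[2] R5 [IF quota_ok and role_viewer THEN member_of_group]; R6 [IF can_invite and role_admin THEN can_write]. ⇒ new: member_of_group, can_write.
[3] R7 [IF can_write and role_editor THEN admin_console]. ⇒ new: admin_console.
[4] R2 [IF admin_console and quota_ok THEN export_allowed]. ⇒ new: export_allowed.
export_allowed appears in round 4, so it is derivable.

yes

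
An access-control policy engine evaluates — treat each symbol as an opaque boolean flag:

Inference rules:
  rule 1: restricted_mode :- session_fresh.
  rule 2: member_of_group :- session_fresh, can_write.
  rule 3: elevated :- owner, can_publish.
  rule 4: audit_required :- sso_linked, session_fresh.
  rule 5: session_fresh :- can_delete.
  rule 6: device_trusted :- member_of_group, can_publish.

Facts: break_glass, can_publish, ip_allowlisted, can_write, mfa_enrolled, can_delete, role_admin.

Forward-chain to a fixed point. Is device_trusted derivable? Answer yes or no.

yes

Round 1: rule 5 [session_fresh :- can_delete.]. New: session_fresh.
Round 2: rule 1 [restricted_mode :- session_fresh.]; rule 2 [member_of_group :- session_fresh, can_write.]. New: restricted_mode, member_of_group.
Round 3: rule 6 [device_trusted :- member_of_group, can_publish.]. New: device_trusted.
device_trusted appears in round 3, so it is derivable.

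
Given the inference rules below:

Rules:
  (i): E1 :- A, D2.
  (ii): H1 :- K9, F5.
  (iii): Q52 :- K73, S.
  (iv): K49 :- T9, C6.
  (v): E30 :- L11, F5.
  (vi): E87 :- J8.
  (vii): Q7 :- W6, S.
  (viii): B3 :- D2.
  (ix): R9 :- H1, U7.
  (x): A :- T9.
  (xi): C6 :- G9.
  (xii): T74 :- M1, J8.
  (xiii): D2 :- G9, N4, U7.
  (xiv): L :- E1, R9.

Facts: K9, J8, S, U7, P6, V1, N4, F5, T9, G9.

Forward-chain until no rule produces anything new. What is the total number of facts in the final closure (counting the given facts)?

20

[1] (ii) [H1 :- K9, F5.]; (vi) [E87 :- J8.]; (x) [A :- T9.]; (xi) [C6 :- G9.]; (xiii) [D2 :- G9, N4, U7.]. ⇒ new: H1, E87, A, C6, D2.
[2] (i) [E1 :- A, D2.]; (iv) [K49 :- T9, C6.]; (viii) [B3 :- D2.]; (ix) [R9 :- H1, U7.]. ⇒ new: E1, K49, B3, R9.
[3] (xiv) [L :- E1, R9.]. ⇒ new: L.
Closure: {A, B3, C6, D2, E1, E87, F5, G9, H1, J8, K49, K9, L, N4, P6, R9, S, T9, U7, V1} — 20 facts.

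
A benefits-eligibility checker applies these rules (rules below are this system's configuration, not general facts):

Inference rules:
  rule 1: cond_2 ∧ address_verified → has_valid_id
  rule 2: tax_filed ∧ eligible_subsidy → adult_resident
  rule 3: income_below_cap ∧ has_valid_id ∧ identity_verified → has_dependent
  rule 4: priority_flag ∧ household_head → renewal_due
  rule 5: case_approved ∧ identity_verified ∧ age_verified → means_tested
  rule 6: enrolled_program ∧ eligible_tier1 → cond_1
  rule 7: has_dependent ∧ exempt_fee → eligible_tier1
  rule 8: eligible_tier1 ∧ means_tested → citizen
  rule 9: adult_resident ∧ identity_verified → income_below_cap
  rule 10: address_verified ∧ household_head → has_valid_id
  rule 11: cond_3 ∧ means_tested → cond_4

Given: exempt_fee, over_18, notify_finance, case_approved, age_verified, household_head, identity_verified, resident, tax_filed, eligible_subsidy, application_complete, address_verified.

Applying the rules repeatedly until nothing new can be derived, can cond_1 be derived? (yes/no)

Round 1: rule 2 [tax_filed ∧ eligible_subsidy → adult_resident]; rule 5 [case_approved ∧ identity_verified ∧ age_verified → means_tested]; rule 10 [address_verified ∧ household_head → has_valid_id]. Adds adult_resident, means_tested, has_valid_id.
Round 2: rule 9 [adult_resident ∧ identity_verified → income_below_cap]. Adds income_below_cap.
Round 3: rule 3 [income_below_cap ∧ has_valid_id ∧ identity_verified → has_dependent]. Adds has_dependent.
Round 4: rule 7 [has_dependent ∧ exempt_fee → eligible_tier1]. Adds eligible_tier1.
Round 5: rule 8 [eligible_tier1 ∧ means_tested → citizen]. Adds citizen.
Fixed point reached. cond_1 is concluded only by rule 6; rule 6 needs enrolled_program (never derived).

no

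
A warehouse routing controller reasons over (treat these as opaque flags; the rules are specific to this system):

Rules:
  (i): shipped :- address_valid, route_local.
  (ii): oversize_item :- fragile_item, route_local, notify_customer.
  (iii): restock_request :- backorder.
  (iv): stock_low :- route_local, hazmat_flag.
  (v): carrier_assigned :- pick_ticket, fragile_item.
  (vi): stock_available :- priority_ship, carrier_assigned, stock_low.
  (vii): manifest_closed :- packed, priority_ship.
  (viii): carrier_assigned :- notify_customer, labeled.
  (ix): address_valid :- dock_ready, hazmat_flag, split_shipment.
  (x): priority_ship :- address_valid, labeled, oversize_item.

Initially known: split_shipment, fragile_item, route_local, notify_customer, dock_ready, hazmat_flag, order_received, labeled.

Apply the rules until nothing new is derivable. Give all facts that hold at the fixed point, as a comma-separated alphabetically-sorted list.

Round 1: (ii) [oversize_item :- fragile_item, route_local, notify_customer.]; (iv) [stock_low :- route_local, hazmat_flag.]; (viii) [carrier_assigned :- notify_customer, labeled.]; (ix) [address_valid :- dock_ready, hazmat_flag, split_shipment.]. New: oversize_item, stock_low, carrier_assigned, address_valid.
Round 2: (i) [shipped :- address_valid, route_local.]; (x) [priority_ship :- address_valid, labeled, oversize_item.]. New: shipped, priority_ship.
Round 3: (vi) [stock_available :- priority_ship, carrier_assigned, stock_low.]. New: stock_available.

address_valid, carrier_assigned, dock_ready, fragile_item, hazmat_flag, labeled, notify_customer, order_received, oversize_item, priority_ship, route_local, shipped, split_shipment, stock_available, stock_low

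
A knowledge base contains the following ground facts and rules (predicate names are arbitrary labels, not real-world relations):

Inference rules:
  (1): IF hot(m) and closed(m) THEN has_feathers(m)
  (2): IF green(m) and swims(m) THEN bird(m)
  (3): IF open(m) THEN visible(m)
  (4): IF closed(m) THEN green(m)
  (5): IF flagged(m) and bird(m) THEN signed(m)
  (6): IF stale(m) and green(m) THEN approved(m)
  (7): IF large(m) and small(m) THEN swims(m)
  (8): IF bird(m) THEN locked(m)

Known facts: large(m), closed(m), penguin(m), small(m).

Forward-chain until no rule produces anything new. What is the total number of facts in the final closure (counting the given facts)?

8

Round 1: (4) [IF closed(m) THEN green(m)]; (7) [IF large(m) and small(m) THEN swims(m)]. New: green(m), swims(m).
Round 2: (2) [IF green(m) and swims(m) THEN bird(m)]. New: bird(m).
Round 3: (8) [IF bird(m) THEN locked(m)]. New: locked(m).
Closure: {bird(m), closed(m), green(m), large(m), locked(m), penguin(m), small(m), swims(m)} — 8 facts.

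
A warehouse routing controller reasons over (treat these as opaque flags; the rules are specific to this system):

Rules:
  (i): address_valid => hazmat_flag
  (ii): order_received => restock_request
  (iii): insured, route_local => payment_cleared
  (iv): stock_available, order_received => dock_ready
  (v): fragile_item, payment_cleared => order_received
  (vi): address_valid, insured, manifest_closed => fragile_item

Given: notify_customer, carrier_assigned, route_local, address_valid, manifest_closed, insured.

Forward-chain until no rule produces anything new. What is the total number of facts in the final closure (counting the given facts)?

Round 1: (i) [address_valid => hazmat_flag]; (iii) [insured, route_local => payment_cleared]; (vi) [address_valid, insured, manifest_closed => fragile_item]. Adds hazmat_flag, payment_cleared, fragile_item.
Round 2: (v) [fragile_item, payment_cleared => order_received]. Adds order_received.
Round 3: (ii) [order_received => restock_request]. Adds restock_request.
Closure: {address_valid, carrier_assigned, fragile_item, hazmat_flag, insured, manifest_closed, notify_customer, order_received, payment_cleared, restock_request, route_local} — 11 facts.

11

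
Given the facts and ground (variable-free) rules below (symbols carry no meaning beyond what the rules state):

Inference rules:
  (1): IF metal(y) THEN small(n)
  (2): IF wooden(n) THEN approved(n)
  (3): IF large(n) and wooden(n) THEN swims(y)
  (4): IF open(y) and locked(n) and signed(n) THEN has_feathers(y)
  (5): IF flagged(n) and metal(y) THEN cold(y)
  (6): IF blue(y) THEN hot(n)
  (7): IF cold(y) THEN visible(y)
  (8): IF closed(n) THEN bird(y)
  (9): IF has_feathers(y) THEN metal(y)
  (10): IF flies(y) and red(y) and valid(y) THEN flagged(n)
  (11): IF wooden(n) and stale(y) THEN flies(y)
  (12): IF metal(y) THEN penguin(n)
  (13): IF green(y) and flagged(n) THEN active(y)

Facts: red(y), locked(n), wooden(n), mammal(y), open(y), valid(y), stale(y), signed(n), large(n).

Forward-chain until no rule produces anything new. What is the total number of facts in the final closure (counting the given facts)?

Round 1: (2) [IF wooden(n) THEN approved(n)]; (3) [IF large(n) and wooden(n) THEN swims(y)]; (4) [IF open(y) and locked(n) and signed(n) THEN has_feathers(y)]; (11) [IF wooden(n) and stale(y) THEN flies(y)]. New: approved(n), swims(y), has_feathers(y), flies(y).
Round 2: (9) [IF has_feathers(y) THEN metal(y)]; (10) [IF flies(y) and red(y) and valid(y) THEN flagged(n)]. New: metal(y), flagged(n).
Round 3: (1) [IF metal(y) THEN small(n)]; (5) [IF flagged(n) and metal(y) THEN cold(y)]; (12) [IF metal(y) THEN penguin(n)]. New: small(n), cold(y), penguin(n).
Round 4: (7) [IF cold(y) THEN visible(y)]. New: visible(y).
Closure: {approved(n), cold(y), flagged(n), flies(y), has_feathers(y), large(n), locked(n), mammal(y), metal(y), open(y), penguin(n), red(y), signed(n), small(n), stale(y), swims(y), valid(y), visible(y), wooden(n)} — 19 facts.

19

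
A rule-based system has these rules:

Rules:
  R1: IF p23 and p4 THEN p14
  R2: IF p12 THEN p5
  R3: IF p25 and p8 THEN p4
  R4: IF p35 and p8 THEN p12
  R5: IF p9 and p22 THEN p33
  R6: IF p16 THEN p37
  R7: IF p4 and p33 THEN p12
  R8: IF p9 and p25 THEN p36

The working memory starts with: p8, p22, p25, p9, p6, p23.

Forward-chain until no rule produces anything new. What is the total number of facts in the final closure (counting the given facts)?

12

Round 1: R3 [IF p25 and p8 THEN p4]; R5 [IF p9 and p22 THEN p33]; R8 [IF p9 and p25 THEN p36]. New: p4, p33, p36.
Round 2: R1 [IF p23 and p4 THEN p14]; R7 [IF p4 and p33 THEN p12]. New: p14, p12.
Round 3: R2 [IF p12 THEN p5]. New: p5.
Closure: {p12, p14, p22, p23, p25, p33, p36, p4, p5, p6, p8, p9} — 12 facts.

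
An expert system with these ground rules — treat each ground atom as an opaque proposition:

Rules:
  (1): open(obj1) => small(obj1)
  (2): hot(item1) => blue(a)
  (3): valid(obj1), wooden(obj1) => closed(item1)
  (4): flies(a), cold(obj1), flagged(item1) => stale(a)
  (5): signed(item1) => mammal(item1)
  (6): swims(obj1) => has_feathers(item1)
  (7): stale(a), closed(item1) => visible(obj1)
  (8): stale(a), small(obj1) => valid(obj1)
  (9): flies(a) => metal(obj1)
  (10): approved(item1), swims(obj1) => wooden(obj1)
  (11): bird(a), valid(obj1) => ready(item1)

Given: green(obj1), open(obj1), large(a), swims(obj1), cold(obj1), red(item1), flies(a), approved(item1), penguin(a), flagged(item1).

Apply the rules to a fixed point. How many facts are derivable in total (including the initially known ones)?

Round 1: (1) [open(obj1) => small(obj1)]; (4) [flies(a), cold(obj1), flagged(item1) => stale(a)]; (6) [swims(obj1) => has_feathers(item1)]; (9) [flies(a) => metal(obj1)]; (10) [approved(item1), swims(obj1) => wooden(obj1)]. New: small(obj1), stale(a), has_feathers(item1), metal(obj1), wooden(obj1).
Round 2: (8) [stale(a), small(obj1) => valid(obj1)]. New: valid(obj1).
Round 3: (3) [valid(obj1), wooden(obj1) => closed(item1)]. New: closed(item1).
Round 4: (7) [stale(a), closed(item1) => visible(obj1)]. New: visible(obj1).
Closure: {approved(item1), closed(item1), cold(obj1), flagged(item1), flies(a), green(obj1), has_feathers(item1), large(a), metal(obj1), open(obj1), penguin(a), red(item1), small(obj1), stale(a), swims(obj1), valid(obj1), visible(obj1), wooden(obj1)} — 18 facts.

18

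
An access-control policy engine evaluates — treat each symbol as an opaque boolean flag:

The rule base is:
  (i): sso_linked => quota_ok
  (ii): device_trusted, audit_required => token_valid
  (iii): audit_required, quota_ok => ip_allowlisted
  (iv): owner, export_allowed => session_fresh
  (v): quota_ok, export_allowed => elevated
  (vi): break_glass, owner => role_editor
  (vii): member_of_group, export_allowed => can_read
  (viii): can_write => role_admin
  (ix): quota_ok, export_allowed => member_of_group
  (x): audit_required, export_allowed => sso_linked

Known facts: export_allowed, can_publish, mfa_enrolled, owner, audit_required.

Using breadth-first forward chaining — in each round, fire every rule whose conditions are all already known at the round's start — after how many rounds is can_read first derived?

Round 1: (iv) [owner, export_allowed => session_fresh]; (x) [audit_required, export_allowed => sso_linked]. New: session_fresh, sso_linked.
Round 2: (i) [sso_linked => quota_ok]. New: quota_ok.
Round 3: (iii) [audit_required, quota_ok => ip_allowlisted]; (v) [quota_ok, export_allowed => elevated]; (ix) [quota_ok, export_allowed => member_of_group]. New: ip_allowlisted, elevated, member_of_group.
Round 4: (vii) [member_of_group, export_allowed => can_read]. New: can_read.
can_read first appears in round 4.

4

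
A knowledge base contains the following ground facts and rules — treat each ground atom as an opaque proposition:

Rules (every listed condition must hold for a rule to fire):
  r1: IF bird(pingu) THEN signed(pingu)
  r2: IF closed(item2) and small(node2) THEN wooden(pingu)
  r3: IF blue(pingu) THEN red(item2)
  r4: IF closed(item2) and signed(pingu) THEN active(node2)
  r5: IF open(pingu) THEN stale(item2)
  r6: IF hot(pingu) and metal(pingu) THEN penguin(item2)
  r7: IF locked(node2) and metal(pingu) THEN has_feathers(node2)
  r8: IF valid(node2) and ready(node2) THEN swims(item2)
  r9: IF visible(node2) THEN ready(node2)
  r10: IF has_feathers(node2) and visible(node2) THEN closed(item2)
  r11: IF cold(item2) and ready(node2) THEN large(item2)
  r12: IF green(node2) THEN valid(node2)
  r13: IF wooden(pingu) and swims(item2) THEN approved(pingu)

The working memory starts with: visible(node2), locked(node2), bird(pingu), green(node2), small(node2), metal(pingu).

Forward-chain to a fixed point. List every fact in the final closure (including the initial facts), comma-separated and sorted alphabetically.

active(node2), approved(pingu), bird(pingu), closed(item2), green(node2), has_feathers(node2), locked(node2), metal(pingu), ready(node2), signed(pingu), small(node2), swims(item2), valid(node2), visible(node2), wooden(pingu)

Round 1: r1 [IF bird(pingu) THEN signed(pingu)]; r7 [IF locked(node2) and metal(pingu) THEN has_feathers(node2)]; r9 [IF visible(node2) THEN ready(node2)]; r12 [IF green(node2) THEN valid(node2)]. New: signed(pingu), has_feathers(node2), ready(node2), valid(node2).
Round 2: r8 [IF valid(node2) and ready(node2) THEN swims(item2)]; r10 [IF has_feathers(node2) and visible(node2) THEN closed(item2)]. New: swims(item2), closed(item2).
Round 3: r2 [IF closed(item2) and small(node2) THEN wooden(pingu)]; r4 [IF closed(item2) and signed(pingu) THEN active(node2)]. New: wooden(pingu), active(node2).
Round 4: r13 [IF wooden(pingu) and swims(item2) THEN approved(pingu)]. New: approved(pingu).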